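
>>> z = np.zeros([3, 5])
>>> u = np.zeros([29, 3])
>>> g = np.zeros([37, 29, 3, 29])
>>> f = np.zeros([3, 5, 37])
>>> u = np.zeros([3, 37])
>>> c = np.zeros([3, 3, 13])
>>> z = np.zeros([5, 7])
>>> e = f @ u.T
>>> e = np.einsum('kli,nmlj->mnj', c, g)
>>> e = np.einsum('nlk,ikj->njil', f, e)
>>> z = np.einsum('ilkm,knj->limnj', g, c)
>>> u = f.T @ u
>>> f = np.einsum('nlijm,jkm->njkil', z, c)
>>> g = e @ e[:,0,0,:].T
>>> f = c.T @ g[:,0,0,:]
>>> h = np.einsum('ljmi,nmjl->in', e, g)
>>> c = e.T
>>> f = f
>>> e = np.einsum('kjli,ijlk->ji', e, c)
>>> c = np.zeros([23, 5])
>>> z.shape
(29, 37, 29, 3, 13)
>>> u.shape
(37, 5, 37)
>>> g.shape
(3, 29, 29, 3)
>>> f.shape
(13, 3, 3)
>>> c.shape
(23, 5)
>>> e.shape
(29, 5)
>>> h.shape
(5, 3)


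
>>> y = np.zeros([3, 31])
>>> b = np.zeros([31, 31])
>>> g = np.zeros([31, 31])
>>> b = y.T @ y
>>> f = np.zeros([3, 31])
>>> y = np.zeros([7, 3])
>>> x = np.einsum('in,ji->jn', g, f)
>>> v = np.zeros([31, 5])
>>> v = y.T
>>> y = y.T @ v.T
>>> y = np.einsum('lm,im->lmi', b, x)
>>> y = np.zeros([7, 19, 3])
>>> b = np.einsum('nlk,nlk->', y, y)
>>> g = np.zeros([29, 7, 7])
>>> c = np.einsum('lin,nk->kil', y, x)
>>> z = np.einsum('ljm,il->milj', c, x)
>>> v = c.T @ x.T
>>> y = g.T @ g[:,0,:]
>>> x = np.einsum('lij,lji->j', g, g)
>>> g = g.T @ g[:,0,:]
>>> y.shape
(7, 7, 7)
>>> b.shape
()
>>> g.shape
(7, 7, 7)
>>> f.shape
(3, 31)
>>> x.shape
(7,)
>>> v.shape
(7, 19, 3)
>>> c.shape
(31, 19, 7)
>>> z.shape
(7, 3, 31, 19)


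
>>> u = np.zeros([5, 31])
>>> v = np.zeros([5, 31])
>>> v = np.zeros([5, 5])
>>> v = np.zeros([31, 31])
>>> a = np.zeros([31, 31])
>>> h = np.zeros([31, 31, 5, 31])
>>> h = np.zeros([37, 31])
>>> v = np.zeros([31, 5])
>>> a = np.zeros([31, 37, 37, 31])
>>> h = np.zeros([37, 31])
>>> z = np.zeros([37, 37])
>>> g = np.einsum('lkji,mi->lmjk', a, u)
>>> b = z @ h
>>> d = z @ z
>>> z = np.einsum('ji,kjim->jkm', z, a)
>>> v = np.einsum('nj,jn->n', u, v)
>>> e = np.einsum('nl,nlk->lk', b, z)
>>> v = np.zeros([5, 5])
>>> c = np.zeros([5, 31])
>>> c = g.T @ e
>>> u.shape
(5, 31)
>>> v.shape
(5, 5)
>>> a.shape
(31, 37, 37, 31)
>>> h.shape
(37, 31)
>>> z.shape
(37, 31, 31)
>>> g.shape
(31, 5, 37, 37)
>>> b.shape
(37, 31)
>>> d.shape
(37, 37)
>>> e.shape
(31, 31)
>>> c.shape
(37, 37, 5, 31)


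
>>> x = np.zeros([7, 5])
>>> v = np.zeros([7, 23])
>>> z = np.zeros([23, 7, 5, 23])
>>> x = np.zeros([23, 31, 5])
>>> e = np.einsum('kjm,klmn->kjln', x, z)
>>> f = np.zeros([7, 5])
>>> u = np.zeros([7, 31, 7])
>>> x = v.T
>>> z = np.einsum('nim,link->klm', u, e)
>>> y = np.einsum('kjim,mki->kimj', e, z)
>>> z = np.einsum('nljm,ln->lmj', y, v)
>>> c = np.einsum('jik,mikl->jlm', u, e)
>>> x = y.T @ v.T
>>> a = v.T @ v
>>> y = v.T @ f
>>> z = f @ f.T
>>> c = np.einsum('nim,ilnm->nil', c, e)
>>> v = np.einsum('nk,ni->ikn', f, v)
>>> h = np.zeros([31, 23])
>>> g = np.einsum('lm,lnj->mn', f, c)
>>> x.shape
(31, 23, 7, 7)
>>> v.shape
(23, 5, 7)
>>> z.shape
(7, 7)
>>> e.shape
(23, 31, 7, 23)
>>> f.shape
(7, 5)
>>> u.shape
(7, 31, 7)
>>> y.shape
(23, 5)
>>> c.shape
(7, 23, 31)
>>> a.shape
(23, 23)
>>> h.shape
(31, 23)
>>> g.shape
(5, 23)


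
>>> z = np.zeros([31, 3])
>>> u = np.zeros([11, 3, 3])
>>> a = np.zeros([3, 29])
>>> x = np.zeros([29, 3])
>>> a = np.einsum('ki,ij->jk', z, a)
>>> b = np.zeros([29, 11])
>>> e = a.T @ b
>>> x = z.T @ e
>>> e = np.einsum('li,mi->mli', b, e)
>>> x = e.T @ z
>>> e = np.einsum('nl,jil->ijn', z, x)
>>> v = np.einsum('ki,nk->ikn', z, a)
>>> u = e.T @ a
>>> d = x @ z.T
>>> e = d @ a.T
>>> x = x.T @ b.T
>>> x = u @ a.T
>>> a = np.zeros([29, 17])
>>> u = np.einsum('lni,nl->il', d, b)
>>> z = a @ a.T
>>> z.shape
(29, 29)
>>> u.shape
(31, 11)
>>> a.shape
(29, 17)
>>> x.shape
(31, 11, 29)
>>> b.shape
(29, 11)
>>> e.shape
(11, 29, 29)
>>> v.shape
(3, 31, 29)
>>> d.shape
(11, 29, 31)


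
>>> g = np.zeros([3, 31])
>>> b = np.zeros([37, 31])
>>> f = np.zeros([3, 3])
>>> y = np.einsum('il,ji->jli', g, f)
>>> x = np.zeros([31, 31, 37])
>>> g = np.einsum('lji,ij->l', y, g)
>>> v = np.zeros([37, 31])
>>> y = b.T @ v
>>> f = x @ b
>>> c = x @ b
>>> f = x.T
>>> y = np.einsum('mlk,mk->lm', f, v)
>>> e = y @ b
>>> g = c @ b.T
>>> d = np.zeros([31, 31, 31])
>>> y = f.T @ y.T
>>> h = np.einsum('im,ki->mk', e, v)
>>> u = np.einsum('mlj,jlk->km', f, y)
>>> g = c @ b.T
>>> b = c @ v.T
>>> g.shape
(31, 31, 37)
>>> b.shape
(31, 31, 37)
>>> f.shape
(37, 31, 31)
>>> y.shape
(31, 31, 31)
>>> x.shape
(31, 31, 37)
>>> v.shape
(37, 31)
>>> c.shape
(31, 31, 31)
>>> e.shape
(31, 31)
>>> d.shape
(31, 31, 31)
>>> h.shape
(31, 37)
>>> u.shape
(31, 37)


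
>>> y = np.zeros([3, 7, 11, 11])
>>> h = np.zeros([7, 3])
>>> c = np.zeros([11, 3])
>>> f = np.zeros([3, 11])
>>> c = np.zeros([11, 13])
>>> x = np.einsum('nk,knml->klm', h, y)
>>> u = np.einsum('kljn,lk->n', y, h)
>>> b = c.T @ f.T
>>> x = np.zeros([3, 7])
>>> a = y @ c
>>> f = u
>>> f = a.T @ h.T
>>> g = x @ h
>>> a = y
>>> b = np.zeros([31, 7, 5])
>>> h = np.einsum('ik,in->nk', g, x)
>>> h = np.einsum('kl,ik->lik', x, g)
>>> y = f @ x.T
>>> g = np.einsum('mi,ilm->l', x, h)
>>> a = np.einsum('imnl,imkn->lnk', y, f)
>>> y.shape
(13, 11, 7, 3)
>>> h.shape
(7, 3, 3)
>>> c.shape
(11, 13)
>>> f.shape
(13, 11, 7, 7)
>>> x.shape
(3, 7)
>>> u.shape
(11,)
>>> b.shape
(31, 7, 5)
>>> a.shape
(3, 7, 7)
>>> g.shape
(3,)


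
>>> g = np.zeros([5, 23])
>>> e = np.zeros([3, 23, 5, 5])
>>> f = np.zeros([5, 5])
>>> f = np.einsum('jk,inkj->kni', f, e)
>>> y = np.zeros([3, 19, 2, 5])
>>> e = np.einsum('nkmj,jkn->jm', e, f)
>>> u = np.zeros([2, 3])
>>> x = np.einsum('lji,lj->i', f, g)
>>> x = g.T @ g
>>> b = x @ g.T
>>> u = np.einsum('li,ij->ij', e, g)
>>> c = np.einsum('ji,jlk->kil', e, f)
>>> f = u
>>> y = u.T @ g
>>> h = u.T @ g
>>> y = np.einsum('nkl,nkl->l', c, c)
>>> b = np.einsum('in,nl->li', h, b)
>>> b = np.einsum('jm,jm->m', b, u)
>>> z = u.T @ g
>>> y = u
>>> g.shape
(5, 23)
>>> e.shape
(5, 5)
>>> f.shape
(5, 23)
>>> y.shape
(5, 23)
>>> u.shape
(5, 23)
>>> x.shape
(23, 23)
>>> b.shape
(23,)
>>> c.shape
(3, 5, 23)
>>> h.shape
(23, 23)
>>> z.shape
(23, 23)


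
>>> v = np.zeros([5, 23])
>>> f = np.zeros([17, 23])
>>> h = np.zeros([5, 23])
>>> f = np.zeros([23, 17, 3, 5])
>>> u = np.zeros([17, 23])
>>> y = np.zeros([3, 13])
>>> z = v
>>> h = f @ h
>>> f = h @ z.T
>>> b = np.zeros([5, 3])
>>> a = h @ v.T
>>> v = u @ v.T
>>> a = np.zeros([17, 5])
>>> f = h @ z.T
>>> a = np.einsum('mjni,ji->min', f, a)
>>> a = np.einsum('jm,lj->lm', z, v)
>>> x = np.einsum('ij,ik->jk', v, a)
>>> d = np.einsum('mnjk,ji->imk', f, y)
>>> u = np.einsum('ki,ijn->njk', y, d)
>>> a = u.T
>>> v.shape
(17, 5)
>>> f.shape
(23, 17, 3, 5)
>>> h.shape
(23, 17, 3, 23)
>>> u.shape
(5, 23, 3)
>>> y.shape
(3, 13)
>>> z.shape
(5, 23)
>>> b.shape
(5, 3)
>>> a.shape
(3, 23, 5)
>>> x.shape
(5, 23)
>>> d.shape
(13, 23, 5)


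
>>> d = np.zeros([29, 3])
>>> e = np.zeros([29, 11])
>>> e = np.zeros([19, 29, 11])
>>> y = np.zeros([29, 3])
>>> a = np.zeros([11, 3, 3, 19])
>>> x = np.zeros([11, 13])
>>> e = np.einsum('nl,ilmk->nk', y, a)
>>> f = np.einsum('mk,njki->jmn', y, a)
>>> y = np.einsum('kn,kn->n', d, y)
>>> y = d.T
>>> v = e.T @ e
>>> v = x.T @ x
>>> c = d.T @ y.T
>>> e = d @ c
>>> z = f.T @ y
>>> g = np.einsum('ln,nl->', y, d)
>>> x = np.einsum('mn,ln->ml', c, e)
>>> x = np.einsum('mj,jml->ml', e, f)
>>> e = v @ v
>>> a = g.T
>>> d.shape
(29, 3)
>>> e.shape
(13, 13)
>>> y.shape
(3, 29)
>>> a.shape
()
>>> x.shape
(29, 11)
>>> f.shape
(3, 29, 11)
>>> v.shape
(13, 13)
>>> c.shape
(3, 3)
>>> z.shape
(11, 29, 29)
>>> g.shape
()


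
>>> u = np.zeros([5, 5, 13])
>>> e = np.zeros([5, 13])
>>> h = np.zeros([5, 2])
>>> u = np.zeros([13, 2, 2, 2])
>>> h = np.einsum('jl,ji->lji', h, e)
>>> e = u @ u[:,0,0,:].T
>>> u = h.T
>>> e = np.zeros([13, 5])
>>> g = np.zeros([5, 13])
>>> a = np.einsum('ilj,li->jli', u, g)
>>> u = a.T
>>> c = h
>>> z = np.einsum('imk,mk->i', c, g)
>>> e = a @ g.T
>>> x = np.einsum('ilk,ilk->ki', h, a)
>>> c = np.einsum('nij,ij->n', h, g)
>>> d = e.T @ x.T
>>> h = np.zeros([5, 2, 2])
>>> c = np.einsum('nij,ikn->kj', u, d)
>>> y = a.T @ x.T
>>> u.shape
(13, 5, 2)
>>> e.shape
(2, 5, 5)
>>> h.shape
(5, 2, 2)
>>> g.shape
(5, 13)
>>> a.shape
(2, 5, 13)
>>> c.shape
(5, 2)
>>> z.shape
(2,)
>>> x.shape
(13, 2)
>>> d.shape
(5, 5, 13)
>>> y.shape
(13, 5, 13)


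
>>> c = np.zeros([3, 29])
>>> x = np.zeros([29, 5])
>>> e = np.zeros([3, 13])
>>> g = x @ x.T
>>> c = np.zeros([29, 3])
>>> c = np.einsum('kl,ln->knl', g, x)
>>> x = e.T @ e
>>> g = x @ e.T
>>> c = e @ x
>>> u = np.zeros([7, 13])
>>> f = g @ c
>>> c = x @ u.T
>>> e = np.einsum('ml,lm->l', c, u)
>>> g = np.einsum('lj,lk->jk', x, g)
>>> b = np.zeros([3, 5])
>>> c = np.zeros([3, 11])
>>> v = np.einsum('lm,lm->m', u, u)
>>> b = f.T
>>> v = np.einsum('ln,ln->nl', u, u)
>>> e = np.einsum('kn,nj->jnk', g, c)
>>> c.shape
(3, 11)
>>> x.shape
(13, 13)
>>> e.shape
(11, 3, 13)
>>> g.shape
(13, 3)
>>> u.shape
(7, 13)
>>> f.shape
(13, 13)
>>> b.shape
(13, 13)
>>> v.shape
(13, 7)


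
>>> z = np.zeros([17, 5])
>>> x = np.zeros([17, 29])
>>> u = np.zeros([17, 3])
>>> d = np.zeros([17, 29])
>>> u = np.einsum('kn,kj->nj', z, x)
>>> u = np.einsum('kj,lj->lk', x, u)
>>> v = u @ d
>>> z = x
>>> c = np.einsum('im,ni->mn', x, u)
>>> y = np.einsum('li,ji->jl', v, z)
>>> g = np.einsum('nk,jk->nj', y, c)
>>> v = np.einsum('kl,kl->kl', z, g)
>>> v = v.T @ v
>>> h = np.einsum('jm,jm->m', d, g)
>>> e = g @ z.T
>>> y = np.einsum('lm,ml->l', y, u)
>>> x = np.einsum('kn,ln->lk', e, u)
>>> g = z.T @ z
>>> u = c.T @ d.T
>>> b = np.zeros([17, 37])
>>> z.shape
(17, 29)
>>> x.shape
(5, 17)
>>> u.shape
(5, 17)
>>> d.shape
(17, 29)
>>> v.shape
(29, 29)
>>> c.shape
(29, 5)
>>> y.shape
(17,)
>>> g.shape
(29, 29)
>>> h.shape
(29,)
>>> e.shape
(17, 17)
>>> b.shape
(17, 37)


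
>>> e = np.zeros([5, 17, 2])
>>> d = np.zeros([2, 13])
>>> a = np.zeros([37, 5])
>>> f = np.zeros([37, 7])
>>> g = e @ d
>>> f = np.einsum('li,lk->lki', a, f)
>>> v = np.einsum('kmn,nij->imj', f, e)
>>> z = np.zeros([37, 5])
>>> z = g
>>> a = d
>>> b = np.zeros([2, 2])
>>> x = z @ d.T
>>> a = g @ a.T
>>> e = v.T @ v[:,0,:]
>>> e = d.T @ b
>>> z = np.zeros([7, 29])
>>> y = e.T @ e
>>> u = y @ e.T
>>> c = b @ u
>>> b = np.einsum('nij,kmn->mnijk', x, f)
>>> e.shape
(13, 2)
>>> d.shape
(2, 13)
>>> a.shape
(5, 17, 2)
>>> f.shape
(37, 7, 5)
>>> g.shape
(5, 17, 13)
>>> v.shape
(17, 7, 2)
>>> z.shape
(7, 29)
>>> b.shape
(7, 5, 17, 2, 37)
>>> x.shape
(5, 17, 2)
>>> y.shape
(2, 2)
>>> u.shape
(2, 13)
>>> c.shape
(2, 13)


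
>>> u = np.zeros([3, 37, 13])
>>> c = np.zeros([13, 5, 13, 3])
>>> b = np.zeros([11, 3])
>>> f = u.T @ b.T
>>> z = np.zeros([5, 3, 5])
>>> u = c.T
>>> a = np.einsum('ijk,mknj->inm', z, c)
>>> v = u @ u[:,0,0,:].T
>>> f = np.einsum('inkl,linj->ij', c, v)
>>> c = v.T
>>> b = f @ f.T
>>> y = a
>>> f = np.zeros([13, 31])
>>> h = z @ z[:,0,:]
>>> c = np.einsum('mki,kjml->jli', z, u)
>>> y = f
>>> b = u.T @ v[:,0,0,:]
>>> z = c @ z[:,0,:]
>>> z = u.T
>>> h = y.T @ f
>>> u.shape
(3, 13, 5, 13)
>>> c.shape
(13, 13, 5)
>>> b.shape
(13, 5, 13, 3)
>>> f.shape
(13, 31)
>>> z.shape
(13, 5, 13, 3)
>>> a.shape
(5, 13, 13)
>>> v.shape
(3, 13, 5, 3)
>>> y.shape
(13, 31)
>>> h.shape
(31, 31)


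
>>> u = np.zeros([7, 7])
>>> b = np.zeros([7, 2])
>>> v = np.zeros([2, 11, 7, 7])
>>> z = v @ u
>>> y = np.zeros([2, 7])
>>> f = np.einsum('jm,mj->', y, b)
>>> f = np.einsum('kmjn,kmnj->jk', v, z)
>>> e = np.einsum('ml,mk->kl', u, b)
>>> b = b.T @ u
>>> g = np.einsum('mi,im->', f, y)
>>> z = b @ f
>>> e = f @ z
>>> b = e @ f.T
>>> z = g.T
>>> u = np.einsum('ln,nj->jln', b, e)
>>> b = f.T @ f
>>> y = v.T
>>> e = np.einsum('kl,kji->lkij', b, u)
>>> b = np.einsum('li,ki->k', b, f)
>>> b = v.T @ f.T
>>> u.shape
(2, 7, 7)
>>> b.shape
(7, 7, 11, 7)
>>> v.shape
(2, 11, 7, 7)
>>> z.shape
()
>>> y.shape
(7, 7, 11, 2)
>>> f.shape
(7, 2)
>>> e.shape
(2, 2, 7, 7)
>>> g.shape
()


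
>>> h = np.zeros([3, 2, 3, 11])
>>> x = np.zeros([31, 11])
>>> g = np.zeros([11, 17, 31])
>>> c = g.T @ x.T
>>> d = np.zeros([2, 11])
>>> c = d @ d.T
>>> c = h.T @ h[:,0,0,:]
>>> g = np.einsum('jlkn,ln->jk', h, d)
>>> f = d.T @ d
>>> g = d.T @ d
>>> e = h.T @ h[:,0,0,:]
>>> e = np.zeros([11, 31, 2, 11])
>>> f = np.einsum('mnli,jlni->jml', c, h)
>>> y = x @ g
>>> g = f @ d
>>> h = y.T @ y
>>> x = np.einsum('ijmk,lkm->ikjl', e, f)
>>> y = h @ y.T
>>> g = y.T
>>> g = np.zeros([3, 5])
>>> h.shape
(11, 11)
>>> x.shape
(11, 11, 31, 3)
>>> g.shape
(3, 5)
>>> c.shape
(11, 3, 2, 11)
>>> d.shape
(2, 11)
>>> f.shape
(3, 11, 2)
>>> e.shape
(11, 31, 2, 11)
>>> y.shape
(11, 31)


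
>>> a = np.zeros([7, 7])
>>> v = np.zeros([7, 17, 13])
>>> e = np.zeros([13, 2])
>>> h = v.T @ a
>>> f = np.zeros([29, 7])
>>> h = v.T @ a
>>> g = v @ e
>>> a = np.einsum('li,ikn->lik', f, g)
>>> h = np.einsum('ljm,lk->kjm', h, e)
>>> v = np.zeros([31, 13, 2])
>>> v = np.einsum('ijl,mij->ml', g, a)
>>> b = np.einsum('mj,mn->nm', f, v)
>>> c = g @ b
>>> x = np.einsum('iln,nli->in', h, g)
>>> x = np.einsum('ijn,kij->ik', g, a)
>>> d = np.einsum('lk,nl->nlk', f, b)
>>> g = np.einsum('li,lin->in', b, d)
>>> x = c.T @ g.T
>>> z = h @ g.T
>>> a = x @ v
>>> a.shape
(29, 17, 2)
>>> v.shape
(29, 2)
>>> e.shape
(13, 2)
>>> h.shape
(2, 17, 7)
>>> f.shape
(29, 7)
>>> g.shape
(29, 7)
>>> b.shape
(2, 29)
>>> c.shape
(7, 17, 29)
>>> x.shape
(29, 17, 29)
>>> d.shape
(2, 29, 7)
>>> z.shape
(2, 17, 29)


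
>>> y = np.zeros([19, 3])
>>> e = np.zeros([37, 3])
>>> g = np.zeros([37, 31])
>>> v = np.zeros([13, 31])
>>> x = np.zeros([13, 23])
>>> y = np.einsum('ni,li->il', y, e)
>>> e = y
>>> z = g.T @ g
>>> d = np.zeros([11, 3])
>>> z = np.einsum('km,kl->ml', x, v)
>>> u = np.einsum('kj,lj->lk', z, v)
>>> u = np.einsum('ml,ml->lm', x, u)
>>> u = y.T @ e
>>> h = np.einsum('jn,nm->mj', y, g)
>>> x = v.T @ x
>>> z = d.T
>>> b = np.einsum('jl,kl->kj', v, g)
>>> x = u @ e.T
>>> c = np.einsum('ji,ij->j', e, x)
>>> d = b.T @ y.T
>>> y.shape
(3, 37)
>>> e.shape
(3, 37)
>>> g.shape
(37, 31)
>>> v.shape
(13, 31)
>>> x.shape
(37, 3)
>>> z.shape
(3, 11)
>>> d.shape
(13, 3)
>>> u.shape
(37, 37)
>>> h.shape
(31, 3)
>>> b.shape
(37, 13)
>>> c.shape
(3,)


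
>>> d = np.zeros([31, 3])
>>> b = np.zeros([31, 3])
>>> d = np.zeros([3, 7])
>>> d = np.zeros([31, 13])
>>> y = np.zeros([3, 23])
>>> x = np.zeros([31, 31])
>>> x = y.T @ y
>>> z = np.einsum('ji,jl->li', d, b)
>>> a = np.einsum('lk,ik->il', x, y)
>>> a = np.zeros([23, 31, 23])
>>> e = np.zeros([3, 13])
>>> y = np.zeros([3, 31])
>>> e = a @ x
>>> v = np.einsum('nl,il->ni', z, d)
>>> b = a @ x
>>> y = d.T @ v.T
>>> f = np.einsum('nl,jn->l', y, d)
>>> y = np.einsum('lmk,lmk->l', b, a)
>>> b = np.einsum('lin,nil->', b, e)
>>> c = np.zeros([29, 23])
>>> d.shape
(31, 13)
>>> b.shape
()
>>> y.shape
(23,)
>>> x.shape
(23, 23)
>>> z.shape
(3, 13)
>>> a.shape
(23, 31, 23)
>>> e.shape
(23, 31, 23)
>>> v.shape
(3, 31)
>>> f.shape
(3,)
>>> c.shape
(29, 23)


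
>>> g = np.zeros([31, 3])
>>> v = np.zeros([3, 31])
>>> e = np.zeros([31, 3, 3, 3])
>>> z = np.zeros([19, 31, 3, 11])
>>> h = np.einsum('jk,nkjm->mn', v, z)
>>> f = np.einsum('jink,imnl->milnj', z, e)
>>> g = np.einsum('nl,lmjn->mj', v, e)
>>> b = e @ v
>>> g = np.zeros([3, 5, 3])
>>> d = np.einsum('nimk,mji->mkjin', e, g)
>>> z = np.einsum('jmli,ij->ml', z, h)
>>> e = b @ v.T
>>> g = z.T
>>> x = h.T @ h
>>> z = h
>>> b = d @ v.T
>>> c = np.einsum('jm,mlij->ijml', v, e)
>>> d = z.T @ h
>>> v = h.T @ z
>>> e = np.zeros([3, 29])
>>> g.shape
(3, 31)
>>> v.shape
(19, 19)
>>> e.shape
(3, 29)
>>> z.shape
(11, 19)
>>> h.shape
(11, 19)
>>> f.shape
(3, 31, 3, 3, 19)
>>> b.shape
(3, 3, 5, 3, 3)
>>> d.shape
(19, 19)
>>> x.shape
(19, 19)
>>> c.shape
(3, 3, 31, 3)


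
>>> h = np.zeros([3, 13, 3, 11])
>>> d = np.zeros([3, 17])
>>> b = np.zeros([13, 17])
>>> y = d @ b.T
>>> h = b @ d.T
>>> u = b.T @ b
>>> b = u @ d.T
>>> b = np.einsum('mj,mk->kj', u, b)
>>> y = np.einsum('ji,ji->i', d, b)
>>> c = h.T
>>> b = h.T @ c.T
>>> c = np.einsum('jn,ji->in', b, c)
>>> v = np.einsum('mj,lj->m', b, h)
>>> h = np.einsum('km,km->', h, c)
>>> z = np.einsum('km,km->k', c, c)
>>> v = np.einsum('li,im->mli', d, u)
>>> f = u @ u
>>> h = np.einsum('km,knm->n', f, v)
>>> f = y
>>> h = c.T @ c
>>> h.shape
(3, 3)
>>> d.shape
(3, 17)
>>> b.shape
(3, 3)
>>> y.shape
(17,)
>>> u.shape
(17, 17)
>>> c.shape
(13, 3)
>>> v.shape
(17, 3, 17)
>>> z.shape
(13,)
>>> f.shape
(17,)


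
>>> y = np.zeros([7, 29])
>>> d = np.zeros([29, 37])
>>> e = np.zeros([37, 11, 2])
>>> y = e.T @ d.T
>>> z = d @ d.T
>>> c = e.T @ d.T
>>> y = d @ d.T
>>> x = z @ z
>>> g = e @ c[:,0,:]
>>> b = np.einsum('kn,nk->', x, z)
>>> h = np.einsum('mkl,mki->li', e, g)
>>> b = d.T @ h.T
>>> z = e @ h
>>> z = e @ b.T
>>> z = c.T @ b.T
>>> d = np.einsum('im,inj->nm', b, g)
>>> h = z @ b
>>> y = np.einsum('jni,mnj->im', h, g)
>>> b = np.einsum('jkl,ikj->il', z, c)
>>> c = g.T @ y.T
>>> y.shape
(2, 37)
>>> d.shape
(11, 2)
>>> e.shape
(37, 11, 2)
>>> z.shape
(29, 11, 37)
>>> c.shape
(29, 11, 2)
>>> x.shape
(29, 29)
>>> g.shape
(37, 11, 29)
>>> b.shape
(2, 37)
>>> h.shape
(29, 11, 2)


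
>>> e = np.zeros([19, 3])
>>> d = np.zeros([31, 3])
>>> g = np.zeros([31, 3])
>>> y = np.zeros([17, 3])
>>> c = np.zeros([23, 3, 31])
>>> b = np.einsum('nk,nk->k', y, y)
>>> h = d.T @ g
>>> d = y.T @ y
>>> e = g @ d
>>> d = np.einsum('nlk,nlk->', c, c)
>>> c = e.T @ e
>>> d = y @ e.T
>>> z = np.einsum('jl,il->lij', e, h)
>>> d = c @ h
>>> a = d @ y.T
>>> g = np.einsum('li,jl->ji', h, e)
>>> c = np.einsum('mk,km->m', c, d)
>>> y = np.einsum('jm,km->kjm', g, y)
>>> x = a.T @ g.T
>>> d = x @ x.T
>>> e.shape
(31, 3)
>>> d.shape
(17, 17)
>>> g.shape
(31, 3)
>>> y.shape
(17, 31, 3)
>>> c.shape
(3,)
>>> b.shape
(3,)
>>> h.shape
(3, 3)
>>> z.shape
(3, 3, 31)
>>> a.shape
(3, 17)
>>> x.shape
(17, 31)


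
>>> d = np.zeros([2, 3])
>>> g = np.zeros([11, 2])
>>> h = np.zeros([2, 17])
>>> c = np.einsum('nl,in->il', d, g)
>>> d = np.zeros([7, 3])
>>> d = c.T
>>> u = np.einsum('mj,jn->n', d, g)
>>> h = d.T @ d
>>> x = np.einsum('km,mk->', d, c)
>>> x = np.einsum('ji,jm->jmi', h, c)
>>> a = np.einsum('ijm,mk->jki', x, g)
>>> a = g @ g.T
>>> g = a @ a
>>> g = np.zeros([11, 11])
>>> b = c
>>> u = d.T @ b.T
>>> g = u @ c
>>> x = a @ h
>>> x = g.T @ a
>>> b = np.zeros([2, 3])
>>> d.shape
(3, 11)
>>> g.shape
(11, 3)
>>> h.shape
(11, 11)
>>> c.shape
(11, 3)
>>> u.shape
(11, 11)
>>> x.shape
(3, 11)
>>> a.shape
(11, 11)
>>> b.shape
(2, 3)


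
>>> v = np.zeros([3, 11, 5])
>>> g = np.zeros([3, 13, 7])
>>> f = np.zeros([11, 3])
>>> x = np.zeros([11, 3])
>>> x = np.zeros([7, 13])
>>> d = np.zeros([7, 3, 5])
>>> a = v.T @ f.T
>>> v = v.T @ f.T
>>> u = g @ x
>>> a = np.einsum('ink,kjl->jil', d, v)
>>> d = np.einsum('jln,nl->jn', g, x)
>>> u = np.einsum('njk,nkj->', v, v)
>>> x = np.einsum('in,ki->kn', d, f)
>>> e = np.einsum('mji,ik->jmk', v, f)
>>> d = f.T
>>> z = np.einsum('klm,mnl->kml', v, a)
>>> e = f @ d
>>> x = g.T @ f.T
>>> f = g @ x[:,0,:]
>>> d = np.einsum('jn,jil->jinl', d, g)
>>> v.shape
(5, 11, 11)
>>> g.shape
(3, 13, 7)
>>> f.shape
(3, 13, 11)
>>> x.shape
(7, 13, 11)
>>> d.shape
(3, 13, 11, 7)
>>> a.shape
(11, 7, 11)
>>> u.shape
()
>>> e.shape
(11, 11)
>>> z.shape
(5, 11, 11)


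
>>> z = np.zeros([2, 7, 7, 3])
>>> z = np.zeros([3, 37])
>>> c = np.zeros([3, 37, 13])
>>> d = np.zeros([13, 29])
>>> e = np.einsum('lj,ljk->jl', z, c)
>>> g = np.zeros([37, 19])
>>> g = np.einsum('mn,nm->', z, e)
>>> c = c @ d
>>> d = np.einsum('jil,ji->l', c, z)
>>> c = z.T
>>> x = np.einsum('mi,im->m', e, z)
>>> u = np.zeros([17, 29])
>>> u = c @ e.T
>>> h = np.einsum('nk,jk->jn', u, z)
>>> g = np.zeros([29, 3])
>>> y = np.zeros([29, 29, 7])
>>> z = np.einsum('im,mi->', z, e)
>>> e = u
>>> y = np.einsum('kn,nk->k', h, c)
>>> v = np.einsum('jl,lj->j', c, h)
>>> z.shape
()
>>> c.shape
(37, 3)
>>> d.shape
(29,)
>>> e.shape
(37, 37)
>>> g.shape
(29, 3)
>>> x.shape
(37,)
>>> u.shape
(37, 37)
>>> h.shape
(3, 37)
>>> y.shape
(3,)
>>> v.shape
(37,)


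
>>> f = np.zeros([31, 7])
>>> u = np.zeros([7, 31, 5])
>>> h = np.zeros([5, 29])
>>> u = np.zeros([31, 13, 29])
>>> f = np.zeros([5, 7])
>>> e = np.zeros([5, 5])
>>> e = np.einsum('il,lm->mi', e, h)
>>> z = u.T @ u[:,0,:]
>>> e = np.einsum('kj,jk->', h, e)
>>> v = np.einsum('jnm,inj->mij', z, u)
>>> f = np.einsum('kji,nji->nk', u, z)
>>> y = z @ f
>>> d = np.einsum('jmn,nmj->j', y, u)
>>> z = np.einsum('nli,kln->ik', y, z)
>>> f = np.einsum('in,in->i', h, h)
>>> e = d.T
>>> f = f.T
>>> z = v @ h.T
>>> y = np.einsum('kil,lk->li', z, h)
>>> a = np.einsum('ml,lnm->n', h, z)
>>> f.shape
(5,)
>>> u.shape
(31, 13, 29)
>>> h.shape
(5, 29)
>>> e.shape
(29,)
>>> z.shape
(29, 31, 5)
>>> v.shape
(29, 31, 29)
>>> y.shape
(5, 31)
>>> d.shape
(29,)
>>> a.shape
(31,)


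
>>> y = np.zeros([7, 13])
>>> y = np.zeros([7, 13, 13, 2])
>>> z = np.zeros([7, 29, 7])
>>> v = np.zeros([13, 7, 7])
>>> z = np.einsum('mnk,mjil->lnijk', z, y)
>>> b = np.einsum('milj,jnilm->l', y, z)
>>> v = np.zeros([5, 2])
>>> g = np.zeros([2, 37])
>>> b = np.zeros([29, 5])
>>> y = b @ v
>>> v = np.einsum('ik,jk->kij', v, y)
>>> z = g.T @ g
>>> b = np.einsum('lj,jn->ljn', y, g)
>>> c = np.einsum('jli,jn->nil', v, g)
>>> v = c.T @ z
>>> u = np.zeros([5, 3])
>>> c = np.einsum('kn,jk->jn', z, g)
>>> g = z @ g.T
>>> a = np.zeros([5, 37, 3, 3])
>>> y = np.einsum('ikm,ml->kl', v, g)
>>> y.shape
(29, 2)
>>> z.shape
(37, 37)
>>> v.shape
(5, 29, 37)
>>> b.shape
(29, 2, 37)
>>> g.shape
(37, 2)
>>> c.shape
(2, 37)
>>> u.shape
(5, 3)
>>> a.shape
(5, 37, 3, 3)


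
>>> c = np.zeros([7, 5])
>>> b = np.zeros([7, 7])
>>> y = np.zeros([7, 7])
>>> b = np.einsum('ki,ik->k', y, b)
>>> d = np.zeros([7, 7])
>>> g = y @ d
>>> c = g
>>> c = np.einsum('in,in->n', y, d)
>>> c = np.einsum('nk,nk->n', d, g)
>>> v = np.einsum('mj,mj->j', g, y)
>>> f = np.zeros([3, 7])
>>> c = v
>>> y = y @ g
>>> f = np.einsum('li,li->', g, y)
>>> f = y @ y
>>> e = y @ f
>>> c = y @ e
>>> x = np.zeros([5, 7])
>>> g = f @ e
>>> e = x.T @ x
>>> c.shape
(7, 7)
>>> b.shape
(7,)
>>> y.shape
(7, 7)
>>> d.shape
(7, 7)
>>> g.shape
(7, 7)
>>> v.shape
(7,)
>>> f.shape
(7, 7)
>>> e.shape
(7, 7)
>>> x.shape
(5, 7)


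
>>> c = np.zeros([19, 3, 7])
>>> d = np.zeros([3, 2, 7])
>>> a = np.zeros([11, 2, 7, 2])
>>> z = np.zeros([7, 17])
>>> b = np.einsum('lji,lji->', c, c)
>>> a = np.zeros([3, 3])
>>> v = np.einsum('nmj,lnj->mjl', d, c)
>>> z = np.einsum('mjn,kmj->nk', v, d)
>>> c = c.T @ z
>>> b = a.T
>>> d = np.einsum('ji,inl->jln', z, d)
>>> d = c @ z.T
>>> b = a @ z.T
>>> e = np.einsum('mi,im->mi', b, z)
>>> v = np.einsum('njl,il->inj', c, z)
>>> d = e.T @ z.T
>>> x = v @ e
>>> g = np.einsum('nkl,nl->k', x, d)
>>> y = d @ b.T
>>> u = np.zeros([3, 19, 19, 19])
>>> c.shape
(7, 3, 3)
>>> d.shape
(19, 19)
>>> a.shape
(3, 3)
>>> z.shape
(19, 3)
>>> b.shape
(3, 19)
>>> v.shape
(19, 7, 3)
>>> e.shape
(3, 19)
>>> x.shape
(19, 7, 19)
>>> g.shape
(7,)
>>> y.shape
(19, 3)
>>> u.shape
(3, 19, 19, 19)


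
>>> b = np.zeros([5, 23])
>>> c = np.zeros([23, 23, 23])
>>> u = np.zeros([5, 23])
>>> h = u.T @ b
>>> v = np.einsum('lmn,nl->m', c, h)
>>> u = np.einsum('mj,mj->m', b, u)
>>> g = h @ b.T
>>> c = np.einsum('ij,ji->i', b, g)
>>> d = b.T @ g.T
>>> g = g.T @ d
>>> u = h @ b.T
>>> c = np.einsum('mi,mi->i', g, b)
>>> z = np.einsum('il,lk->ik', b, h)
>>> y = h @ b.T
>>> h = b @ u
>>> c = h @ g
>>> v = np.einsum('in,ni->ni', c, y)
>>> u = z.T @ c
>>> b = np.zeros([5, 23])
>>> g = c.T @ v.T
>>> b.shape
(5, 23)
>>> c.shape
(5, 23)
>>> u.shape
(23, 23)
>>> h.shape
(5, 5)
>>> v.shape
(23, 5)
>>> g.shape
(23, 23)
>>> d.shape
(23, 23)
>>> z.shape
(5, 23)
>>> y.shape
(23, 5)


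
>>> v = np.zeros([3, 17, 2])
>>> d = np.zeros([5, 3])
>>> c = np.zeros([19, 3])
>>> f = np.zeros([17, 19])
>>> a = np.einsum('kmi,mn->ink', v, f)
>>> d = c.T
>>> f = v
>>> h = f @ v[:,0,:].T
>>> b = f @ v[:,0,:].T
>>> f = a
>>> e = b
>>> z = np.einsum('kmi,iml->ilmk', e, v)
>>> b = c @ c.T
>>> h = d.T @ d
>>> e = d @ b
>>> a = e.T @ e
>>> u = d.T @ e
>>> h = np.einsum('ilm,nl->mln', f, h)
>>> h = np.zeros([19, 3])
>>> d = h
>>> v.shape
(3, 17, 2)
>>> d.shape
(19, 3)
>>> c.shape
(19, 3)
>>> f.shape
(2, 19, 3)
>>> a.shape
(19, 19)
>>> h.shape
(19, 3)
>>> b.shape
(19, 19)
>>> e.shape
(3, 19)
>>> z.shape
(3, 2, 17, 3)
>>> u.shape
(19, 19)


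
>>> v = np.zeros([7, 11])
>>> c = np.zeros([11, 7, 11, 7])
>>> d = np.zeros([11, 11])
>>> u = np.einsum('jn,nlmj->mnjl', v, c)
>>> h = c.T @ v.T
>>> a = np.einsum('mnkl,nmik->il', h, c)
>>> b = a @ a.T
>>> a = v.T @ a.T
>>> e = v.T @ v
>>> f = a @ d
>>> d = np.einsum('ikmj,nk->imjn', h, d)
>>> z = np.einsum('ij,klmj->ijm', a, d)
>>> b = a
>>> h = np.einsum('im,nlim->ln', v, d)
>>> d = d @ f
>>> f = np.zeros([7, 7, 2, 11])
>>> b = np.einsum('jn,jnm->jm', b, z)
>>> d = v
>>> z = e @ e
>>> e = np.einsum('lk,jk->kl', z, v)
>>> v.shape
(7, 11)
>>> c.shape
(11, 7, 11, 7)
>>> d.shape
(7, 11)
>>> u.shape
(11, 11, 7, 7)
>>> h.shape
(7, 7)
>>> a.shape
(11, 11)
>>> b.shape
(11, 7)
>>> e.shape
(11, 11)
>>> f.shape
(7, 7, 2, 11)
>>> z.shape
(11, 11)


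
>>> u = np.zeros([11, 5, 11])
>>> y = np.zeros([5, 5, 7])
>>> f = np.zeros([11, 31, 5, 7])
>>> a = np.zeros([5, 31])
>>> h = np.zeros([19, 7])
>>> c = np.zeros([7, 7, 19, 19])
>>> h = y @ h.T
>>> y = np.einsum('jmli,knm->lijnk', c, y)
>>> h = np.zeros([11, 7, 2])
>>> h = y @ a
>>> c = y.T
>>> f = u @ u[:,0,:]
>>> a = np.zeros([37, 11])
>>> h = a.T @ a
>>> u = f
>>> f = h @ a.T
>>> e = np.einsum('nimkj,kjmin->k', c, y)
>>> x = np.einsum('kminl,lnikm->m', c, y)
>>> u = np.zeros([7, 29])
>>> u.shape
(7, 29)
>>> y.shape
(19, 19, 7, 5, 5)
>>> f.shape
(11, 37)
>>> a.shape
(37, 11)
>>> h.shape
(11, 11)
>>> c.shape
(5, 5, 7, 19, 19)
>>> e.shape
(19,)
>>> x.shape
(5,)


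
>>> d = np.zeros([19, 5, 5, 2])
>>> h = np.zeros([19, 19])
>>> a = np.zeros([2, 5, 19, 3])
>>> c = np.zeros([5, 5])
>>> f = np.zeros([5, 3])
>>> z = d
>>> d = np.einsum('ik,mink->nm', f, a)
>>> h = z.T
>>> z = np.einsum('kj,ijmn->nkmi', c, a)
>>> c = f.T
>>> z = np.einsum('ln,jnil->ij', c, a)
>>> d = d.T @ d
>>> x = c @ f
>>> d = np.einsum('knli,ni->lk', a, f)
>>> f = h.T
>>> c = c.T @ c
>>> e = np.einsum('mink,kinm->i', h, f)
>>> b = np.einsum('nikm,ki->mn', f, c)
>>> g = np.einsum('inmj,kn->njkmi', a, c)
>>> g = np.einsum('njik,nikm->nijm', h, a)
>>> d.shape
(19, 2)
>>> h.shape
(2, 5, 5, 19)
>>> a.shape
(2, 5, 19, 3)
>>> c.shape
(5, 5)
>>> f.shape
(19, 5, 5, 2)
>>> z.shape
(19, 2)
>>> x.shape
(3, 3)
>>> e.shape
(5,)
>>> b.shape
(2, 19)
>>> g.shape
(2, 5, 5, 3)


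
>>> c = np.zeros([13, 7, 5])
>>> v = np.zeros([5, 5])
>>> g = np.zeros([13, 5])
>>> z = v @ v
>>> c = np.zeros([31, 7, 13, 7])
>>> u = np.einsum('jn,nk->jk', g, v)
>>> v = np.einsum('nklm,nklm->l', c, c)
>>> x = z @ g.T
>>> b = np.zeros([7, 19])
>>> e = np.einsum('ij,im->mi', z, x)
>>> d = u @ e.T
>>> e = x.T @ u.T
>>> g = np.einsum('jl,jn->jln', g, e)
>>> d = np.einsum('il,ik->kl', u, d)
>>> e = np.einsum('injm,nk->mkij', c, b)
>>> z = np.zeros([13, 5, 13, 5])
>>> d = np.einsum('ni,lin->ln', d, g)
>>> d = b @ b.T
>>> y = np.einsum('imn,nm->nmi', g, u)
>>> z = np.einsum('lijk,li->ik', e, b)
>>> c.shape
(31, 7, 13, 7)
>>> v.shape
(13,)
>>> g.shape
(13, 5, 13)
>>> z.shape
(19, 13)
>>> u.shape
(13, 5)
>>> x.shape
(5, 13)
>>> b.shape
(7, 19)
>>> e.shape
(7, 19, 31, 13)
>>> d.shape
(7, 7)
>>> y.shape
(13, 5, 13)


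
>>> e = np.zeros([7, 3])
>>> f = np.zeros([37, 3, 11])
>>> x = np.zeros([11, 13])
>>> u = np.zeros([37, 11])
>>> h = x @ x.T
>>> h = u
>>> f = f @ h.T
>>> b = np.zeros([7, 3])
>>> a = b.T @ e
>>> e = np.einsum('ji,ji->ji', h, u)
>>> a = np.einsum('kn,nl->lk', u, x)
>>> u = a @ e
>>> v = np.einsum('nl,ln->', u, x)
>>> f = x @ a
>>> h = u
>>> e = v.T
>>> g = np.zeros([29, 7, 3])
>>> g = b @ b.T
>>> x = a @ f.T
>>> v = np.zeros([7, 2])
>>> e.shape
()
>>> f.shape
(11, 37)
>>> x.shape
(13, 11)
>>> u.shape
(13, 11)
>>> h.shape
(13, 11)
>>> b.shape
(7, 3)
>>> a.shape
(13, 37)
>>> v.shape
(7, 2)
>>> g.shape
(7, 7)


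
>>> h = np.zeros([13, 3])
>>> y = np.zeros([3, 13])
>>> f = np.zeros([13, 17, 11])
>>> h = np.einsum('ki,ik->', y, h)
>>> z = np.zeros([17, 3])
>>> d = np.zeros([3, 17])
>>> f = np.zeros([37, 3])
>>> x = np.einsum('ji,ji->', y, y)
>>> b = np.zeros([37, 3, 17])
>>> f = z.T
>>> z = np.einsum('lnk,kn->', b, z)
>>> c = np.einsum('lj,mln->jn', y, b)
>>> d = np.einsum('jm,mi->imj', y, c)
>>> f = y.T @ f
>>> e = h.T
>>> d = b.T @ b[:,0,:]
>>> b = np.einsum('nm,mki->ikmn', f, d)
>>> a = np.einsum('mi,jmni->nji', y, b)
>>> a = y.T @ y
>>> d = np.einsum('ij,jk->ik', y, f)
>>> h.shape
()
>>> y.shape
(3, 13)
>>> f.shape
(13, 17)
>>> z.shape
()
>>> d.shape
(3, 17)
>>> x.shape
()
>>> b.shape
(17, 3, 17, 13)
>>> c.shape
(13, 17)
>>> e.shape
()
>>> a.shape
(13, 13)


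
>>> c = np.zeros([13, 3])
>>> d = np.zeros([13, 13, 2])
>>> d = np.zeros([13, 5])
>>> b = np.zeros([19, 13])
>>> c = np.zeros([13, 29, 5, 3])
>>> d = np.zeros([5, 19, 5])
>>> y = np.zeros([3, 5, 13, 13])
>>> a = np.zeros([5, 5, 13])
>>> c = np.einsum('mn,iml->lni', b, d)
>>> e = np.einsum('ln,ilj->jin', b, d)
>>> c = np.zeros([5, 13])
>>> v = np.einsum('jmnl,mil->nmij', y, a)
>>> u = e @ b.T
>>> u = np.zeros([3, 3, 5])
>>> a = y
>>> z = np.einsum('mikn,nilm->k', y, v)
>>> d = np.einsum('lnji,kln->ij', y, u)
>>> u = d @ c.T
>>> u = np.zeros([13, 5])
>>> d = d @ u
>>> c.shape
(5, 13)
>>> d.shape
(13, 5)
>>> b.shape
(19, 13)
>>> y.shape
(3, 5, 13, 13)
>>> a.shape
(3, 5, 13, 13)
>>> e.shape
(5, 5, 13)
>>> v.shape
(13, 5, 5, 3)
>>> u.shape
(13, 5)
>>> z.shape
(13,)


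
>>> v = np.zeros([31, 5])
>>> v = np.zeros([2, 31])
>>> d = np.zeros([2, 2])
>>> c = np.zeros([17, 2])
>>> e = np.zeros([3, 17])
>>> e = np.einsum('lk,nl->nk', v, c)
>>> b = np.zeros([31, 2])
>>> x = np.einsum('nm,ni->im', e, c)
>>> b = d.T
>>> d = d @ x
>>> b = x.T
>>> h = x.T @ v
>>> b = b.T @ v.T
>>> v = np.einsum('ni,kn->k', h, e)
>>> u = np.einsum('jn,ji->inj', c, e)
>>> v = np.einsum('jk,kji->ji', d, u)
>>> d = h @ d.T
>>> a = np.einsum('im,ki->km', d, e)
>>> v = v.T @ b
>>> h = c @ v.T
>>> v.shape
(17, 2)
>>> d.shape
(31, 2)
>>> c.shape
(17, 2)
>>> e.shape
(17, 31)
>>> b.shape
(2, 2)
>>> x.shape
(2, 31)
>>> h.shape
(17, 17)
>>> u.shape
(31, 2, 17)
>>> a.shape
(17, 2)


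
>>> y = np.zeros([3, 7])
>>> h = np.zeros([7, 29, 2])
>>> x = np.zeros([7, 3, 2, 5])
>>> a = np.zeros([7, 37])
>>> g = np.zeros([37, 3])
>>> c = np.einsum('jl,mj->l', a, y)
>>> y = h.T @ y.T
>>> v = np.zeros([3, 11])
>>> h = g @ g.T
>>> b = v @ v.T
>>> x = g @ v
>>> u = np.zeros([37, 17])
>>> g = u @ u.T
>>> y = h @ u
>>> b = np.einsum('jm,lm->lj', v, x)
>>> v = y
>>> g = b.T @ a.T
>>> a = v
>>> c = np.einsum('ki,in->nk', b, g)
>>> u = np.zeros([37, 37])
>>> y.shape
(37, 17)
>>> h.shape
(37, 37)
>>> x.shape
(37, 11)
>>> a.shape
(37, 17)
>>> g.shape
(3, 7)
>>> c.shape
(7, 37)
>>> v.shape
(37, 17)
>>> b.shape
(37, 3)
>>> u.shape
(37, 37)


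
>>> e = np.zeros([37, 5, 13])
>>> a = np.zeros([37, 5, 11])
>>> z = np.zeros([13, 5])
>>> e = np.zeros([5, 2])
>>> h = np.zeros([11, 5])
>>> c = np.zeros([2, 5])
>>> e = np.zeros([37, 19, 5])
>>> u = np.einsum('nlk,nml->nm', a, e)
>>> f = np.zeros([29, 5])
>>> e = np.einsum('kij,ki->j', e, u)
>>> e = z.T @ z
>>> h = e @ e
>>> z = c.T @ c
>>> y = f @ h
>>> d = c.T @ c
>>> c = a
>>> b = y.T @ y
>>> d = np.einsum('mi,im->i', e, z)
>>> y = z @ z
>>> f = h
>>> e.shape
(5, 5)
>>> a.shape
(37, 5, 11)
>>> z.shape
(5, 5)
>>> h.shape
(5, 5)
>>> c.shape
(37, 5, 11)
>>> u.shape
(37, 19)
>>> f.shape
(5, 5)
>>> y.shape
(5, 5)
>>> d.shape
(5,)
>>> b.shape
(5, 5)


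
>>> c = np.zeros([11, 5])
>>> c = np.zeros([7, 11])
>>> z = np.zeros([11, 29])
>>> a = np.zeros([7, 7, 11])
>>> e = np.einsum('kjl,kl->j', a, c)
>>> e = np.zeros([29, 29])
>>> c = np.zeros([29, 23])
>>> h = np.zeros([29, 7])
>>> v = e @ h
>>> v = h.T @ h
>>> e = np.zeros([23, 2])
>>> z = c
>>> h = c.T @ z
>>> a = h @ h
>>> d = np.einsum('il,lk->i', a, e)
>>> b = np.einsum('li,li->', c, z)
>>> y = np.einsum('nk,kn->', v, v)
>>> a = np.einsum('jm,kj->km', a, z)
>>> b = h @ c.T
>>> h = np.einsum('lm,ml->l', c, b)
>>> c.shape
(29, 23)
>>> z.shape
(29, 23)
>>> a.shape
(29, 23)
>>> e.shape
(23, 2)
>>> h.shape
(29,)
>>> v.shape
(7, 7)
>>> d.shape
(23,)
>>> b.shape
(23, 29)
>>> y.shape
()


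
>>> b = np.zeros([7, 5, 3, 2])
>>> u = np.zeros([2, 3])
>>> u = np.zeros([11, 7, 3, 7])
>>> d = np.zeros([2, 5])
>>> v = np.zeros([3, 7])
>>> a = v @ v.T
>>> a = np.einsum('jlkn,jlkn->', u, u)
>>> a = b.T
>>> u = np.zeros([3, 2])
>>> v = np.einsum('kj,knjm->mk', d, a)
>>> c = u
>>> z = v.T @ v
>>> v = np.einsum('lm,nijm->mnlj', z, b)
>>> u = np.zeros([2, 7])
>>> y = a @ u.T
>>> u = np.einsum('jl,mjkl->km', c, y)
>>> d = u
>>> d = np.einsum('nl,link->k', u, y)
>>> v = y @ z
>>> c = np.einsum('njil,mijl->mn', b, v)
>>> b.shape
(7, 5, 3, 2)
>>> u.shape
(5, 2)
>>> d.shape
(2,)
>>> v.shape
(2, 3, 5, 2)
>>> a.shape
(2, 3, 5, 7)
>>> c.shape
(2, 7)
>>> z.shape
(2, 2)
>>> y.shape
(2, 3, 5, 2)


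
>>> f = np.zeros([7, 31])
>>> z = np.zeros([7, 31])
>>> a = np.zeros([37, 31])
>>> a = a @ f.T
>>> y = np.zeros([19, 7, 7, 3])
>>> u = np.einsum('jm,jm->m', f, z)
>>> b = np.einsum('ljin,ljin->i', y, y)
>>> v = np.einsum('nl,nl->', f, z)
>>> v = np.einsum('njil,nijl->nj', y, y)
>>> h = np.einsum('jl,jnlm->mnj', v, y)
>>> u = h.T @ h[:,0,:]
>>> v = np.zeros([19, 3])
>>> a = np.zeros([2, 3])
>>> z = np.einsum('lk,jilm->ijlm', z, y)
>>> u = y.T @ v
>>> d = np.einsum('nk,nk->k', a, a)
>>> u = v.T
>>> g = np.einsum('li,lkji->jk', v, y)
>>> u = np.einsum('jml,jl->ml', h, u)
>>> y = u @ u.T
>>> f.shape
(7, 31)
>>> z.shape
(7, 19, 7, 3)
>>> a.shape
(2, 3)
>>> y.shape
(7, 7)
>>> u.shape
(7, 19)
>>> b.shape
(7,)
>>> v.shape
(19, 3)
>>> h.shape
(3, 7, 19)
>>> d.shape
(3,)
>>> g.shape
(7, 7)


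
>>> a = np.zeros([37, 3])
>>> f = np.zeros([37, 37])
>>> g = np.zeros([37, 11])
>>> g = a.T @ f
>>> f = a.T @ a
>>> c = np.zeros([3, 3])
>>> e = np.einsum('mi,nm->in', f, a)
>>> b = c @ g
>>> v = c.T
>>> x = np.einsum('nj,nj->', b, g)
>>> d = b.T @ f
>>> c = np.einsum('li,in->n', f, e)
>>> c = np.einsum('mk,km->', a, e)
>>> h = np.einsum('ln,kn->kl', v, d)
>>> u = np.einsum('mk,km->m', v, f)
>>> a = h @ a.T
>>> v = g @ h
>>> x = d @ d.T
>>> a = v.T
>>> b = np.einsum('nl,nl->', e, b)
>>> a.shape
(3, 3)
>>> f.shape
(3, 3)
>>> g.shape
(3, 37)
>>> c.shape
()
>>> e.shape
(3, 37)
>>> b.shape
()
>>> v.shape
(3, 3)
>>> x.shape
(37, 37)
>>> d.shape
(37, 3)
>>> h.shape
(37, 3)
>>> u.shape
(3,)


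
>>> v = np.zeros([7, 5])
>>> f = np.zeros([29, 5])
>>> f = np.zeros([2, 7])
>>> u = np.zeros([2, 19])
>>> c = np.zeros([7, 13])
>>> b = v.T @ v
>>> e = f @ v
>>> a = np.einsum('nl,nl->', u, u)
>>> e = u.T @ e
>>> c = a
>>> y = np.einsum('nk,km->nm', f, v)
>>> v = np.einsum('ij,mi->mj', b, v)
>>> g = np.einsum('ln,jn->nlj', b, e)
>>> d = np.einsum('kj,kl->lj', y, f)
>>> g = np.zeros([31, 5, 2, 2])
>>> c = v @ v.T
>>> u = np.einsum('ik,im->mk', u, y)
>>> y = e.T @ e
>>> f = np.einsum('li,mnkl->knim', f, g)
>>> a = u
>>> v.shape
(7, 5)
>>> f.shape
(2, 5, 7, 31)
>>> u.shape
(5, 19)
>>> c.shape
(7, 7)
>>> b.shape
(5, 5)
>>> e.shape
(19, 5)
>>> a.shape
(5, 19)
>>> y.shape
(5, 5)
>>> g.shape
(31, 5, 2, 2)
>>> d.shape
(7, 5)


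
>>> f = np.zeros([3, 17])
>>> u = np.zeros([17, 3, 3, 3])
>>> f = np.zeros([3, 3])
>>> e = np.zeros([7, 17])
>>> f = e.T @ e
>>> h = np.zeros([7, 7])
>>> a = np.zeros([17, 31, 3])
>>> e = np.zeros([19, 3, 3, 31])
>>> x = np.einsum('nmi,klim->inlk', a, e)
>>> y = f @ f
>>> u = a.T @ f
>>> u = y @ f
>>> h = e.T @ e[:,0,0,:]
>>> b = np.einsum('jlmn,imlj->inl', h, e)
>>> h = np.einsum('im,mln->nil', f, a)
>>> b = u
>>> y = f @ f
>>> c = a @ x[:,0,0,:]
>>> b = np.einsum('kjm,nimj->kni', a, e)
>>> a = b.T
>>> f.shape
(17, 17)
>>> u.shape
(17, 17)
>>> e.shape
(19, 3, 3, 31)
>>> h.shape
(3, 17, 31)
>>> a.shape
(3, 19, 17)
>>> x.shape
(3, 17, 3, 19)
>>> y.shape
(17, 17)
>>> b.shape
(17, 19, 3)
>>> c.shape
(17, 31, 19)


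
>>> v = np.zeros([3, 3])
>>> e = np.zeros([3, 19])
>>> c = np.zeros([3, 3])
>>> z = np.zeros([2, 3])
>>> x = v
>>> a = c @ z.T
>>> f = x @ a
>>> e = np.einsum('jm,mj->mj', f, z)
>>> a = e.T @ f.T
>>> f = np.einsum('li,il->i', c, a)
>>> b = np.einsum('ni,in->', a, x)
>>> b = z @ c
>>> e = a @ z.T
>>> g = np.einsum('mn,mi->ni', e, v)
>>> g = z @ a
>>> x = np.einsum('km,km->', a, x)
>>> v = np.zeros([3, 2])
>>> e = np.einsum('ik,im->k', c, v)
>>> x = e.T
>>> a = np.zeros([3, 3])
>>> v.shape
(3, 2)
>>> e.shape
(3,)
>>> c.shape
(3, 3)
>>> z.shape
(2, 3)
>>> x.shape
(3,)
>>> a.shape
(3, 3)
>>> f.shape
(3,)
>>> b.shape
(2, 3)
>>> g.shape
(2, 3)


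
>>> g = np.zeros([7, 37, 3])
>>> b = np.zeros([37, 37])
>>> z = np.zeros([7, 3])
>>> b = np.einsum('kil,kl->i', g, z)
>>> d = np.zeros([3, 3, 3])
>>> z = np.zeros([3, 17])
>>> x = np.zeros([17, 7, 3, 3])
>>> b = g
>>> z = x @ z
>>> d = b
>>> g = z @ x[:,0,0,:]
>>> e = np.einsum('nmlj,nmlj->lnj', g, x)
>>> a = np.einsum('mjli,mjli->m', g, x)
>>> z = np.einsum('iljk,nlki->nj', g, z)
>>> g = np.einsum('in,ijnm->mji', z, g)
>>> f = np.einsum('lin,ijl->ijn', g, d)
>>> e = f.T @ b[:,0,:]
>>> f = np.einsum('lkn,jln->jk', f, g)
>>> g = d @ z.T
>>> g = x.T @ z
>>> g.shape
(3, 3, 7, 3)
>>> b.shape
(7, 37, 3)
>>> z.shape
(17, 3)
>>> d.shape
(7, 37, 3)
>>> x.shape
(17, 7, 3, 3)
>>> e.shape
(17, 37, 3)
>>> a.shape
(17,)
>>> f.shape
(3, 37)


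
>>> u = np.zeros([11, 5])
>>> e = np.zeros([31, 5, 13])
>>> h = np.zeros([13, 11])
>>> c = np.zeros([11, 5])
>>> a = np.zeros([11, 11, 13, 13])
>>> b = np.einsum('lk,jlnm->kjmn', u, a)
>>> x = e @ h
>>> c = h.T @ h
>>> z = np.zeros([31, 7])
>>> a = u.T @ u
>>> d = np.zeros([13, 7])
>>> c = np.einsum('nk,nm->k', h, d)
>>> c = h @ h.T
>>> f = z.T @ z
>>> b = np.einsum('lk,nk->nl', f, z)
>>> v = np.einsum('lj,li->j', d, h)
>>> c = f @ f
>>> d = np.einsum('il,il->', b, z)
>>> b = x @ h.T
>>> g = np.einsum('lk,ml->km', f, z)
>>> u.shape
(11, 5)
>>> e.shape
(31, 5, 13)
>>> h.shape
(13, 11)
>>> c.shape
(7, 7)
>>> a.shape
(5, 5)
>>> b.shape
(31, 5, 13)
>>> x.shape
(31, 5, 11)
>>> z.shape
(31, 7)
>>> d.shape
()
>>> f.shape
(7, 7)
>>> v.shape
(7,)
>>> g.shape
(7, 31)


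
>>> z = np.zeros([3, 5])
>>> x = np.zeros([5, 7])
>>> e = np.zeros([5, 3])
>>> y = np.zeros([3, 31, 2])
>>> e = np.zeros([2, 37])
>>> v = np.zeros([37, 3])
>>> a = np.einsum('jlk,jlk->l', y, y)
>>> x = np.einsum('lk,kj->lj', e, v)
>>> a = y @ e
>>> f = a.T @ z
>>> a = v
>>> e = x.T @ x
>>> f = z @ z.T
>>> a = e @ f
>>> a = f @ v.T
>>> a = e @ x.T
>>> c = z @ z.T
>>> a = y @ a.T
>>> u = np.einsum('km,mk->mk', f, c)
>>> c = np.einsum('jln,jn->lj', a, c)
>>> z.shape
(3, 5)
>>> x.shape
(2, 3)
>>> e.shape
(3, 3)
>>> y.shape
(3, 31, 2)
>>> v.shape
(37, 3)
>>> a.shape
(3, 31, 3)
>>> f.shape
(3, 3)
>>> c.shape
(31, 3)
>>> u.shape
(3, 3)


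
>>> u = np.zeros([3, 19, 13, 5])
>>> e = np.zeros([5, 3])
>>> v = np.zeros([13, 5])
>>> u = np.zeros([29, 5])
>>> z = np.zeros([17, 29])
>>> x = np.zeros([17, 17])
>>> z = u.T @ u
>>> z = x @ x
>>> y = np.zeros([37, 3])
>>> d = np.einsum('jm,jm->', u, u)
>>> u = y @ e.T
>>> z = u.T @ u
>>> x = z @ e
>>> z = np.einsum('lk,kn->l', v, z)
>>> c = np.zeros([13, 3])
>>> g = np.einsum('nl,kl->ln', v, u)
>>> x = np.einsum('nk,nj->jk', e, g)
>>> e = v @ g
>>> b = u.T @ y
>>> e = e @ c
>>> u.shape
(37, 5)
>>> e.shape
(13, 3)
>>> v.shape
(13, 5)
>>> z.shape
(13,)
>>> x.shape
(13, 3)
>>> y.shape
(37, 3)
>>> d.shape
()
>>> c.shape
(13, 3)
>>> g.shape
(5, 13)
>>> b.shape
(5, 3)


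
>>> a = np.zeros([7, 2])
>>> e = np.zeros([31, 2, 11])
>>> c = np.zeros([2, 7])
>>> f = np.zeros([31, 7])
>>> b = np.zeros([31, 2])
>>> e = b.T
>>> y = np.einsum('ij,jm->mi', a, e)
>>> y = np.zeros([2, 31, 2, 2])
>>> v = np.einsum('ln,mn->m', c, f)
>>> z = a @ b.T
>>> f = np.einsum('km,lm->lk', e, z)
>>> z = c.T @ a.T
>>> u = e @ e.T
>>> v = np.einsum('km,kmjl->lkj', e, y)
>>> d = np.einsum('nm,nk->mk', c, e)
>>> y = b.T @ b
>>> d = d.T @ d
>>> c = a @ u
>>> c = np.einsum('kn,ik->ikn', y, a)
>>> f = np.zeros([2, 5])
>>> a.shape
(7, 2)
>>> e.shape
(2, 31)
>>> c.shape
(7, 2, 2)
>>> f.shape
(2, 5)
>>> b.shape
(31, 2)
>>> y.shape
(2, 2)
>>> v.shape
(2, 2, 2)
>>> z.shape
(7, 7)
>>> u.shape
(2, 2)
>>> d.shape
(31, 31)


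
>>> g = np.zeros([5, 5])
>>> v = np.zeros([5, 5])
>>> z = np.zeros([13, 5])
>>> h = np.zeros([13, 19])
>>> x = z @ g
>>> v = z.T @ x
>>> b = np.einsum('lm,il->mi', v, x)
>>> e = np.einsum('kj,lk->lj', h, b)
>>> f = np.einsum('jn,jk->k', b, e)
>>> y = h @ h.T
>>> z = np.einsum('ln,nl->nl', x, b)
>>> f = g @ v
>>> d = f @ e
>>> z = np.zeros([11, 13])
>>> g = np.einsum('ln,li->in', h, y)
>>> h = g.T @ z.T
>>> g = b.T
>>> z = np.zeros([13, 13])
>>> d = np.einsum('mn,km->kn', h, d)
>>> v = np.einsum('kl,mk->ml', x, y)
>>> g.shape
(13, 5)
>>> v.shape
(13, 5)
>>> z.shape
(13, 13)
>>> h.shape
(19, 11)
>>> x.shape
(13, 5)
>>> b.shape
(5, 13)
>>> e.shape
(5, 19)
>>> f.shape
(5, 5)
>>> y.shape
(13, 13)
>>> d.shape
(5, 11)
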